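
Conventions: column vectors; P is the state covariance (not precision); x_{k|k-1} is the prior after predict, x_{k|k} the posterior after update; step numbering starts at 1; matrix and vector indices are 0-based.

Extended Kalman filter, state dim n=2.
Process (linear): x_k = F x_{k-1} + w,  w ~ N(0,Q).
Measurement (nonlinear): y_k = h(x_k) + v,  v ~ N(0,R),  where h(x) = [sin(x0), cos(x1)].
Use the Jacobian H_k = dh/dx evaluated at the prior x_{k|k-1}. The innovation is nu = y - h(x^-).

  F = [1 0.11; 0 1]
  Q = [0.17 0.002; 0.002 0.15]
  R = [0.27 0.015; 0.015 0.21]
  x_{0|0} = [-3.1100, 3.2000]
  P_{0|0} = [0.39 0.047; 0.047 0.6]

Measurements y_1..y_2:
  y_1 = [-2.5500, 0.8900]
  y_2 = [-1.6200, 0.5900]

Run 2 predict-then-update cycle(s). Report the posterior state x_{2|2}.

step 1: x^-=[-2.7580, 3.2000]  P^-=[0.5776 0.1150; 0.1150 0.7500]  H_jac=[-0.9273 0.0000; 0.0000 0.0584]  S=[0.7667 0.0088; 0.0088 0.2126]  K=[-0.6993 0.0605; -0.1415 0.2118]  nu=[-2.1757, 1.8883]  x^+=[-1.1223, 3.9079]  P^+=[0.2026 0.0378; 0.0378 0.7256]
step 2: x^-=[-0.6925, 3.9079]  P^-=[0.3897 0.1196; 0.1196 0.8756]  H_jac=[0.7697 0.0000; 0.0000 0.6935]  S=[0.5009 0.0788; 0.0788 0.6311]  K=[0.5898 0.0577; 0.0330 0.9581]  nu=[-0.9816, 1.3105]  x^+=[-1.1957, 5.1310]  P^+=[0.2080 0.0302; 0.0302 0.2908]

x_post = [-1.1957, 5.1310]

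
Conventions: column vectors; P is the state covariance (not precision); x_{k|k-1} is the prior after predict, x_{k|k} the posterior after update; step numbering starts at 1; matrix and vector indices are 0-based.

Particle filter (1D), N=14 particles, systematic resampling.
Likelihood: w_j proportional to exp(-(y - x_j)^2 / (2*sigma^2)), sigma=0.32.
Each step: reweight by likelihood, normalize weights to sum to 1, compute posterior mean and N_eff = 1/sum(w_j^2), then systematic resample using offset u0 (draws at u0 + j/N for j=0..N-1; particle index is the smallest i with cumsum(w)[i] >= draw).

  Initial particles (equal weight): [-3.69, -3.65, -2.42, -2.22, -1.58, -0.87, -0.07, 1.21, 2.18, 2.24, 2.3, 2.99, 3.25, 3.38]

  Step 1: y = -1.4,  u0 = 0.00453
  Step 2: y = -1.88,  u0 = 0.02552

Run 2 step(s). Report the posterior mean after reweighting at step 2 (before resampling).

post_mean = -1.6080

step 1: w=[0.0000, 0.0000, 0.0054, 0.0326, 0.7415, 0.2204, 0.0002, 0.0000, 0.0000, 0.0000, 0.0000, 0.0000, 0.0000, 0.0000]  mean=-1.4487  Neff=1.6681  idx=[2, 4, 4, 4, 4, 4, 4, 4, 4, 4, 4, 5, 5, 5]
step 2: w=[0.0359, 0.0961, 0.0961, 0.0961, 0.0961, 0.0961, 0.0961, 0.0961, 0.0961, 0.0961, 0.0961, 0.0010, 0.0010, 0.0010]  mean=-1.6080  Neff=10.6783  idx=[0, 1, 2, 3, 3, 4, 5, 6, 6, 7, 8, 9, 9, 10]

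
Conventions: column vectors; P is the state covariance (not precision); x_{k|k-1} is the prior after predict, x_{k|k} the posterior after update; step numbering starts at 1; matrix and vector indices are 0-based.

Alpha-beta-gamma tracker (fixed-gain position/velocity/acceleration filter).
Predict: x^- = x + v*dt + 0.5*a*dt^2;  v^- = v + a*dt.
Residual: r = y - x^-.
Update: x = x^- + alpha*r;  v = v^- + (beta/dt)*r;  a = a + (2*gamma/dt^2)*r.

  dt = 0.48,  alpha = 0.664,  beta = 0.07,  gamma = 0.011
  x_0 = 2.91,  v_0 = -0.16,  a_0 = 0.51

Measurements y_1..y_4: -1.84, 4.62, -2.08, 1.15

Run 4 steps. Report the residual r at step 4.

resid = 1.6518

step 1: x_pred=2.8920  r=-4.7320  x^+=-0.2501  v^+=-0.6053  a^+=0.0582
step 2: x_pred=-0.5339  r=5.1539  x^+=2.8883  v^+=0.1743  a^+=0.5503
step 3: x_pred=3.0353  r=-5.1153  x^+=-0.3613  v^+=-0.3076  a^+=0.0618
step 4: x_pred=-0.5018  r=1.6518  x^+=0.5950  v^+=-0.0370  a^+=0.2196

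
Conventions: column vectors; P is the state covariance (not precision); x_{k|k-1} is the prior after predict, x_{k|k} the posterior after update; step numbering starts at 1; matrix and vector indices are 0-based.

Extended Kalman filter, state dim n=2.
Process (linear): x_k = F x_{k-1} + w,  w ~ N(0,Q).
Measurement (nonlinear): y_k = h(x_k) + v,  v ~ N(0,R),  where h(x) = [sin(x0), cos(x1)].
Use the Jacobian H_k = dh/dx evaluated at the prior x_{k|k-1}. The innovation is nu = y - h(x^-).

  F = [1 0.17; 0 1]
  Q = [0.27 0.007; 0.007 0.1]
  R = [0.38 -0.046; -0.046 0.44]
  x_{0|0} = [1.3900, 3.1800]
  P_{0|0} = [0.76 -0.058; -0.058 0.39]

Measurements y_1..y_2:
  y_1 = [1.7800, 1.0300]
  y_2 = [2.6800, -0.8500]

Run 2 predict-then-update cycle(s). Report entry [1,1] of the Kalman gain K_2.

step 1: x^-=[1.9306, 3.1800]  P^-=[1.0216 0.0153; 0.0153 0.4900]  H_jac=[-0.3521 0.0000; 0.0000 0.0384]  S=[0.5066 -0.0462; -0.0462 0.4407]  K=[-0.7167 -0.0738; -0.0068 0.0420]  nu=[0.8440, 2.0293]  x^+=[1.1759, 3.2594]  P^+=[0.7638 0.0128; 0.0128 0.4892]
step 2: x^-=[1.7301, 3.2594]  P^-=[1.0523 0.1030; 0.1030 0.5892]  H_jac=[-0.1586 0.0000; 0.0000 0.1176]  S=[0.4065 -0.0479; -0.0479 0.4481]  K=[-0.4126 -0.0171; -0.0222 0.1522]  nu=[1.6927, 0.1431]  x^+=[1.0292, 3.2436]  P^+=[0.9837 0.0974; 0.0974 0.5783]

K[1,1] = 0.1522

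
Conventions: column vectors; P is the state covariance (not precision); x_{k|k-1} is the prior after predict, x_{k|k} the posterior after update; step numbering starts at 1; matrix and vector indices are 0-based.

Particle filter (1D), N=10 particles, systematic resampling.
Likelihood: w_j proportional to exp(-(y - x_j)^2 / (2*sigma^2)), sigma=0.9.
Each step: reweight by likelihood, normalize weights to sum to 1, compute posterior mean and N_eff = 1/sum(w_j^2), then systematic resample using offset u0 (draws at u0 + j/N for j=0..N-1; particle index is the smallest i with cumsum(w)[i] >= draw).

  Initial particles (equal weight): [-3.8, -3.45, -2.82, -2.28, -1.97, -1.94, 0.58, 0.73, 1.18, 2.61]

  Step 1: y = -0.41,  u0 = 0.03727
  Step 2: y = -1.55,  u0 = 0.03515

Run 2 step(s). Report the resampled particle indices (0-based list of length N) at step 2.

step 1: w=[0.0005, 0.0018, 0.0153, 0.0637, 0.1227, 0.1300, 0.3011, 0.2472, 0.1158, 0.0020]  mean=-0.1935  Neff=4.9651  idx=[3, 4, 5, 6, 6, 6, 7, 7, 7, 8]
step 2: w=[0.2534, 0.3157, 0.3205, 0.0214, 0.0214, 0.0214, 0.0142, 0.0142, 0.0142, 0.0035]  mean=-1.7489  Neff=3.7230  idx=[0, 0, 0, 1, 1, 1, 2, 2, 2, 5]

resampled_idx = [0, 0, 0, 1, 1, 1, 2, 2, 2, 5]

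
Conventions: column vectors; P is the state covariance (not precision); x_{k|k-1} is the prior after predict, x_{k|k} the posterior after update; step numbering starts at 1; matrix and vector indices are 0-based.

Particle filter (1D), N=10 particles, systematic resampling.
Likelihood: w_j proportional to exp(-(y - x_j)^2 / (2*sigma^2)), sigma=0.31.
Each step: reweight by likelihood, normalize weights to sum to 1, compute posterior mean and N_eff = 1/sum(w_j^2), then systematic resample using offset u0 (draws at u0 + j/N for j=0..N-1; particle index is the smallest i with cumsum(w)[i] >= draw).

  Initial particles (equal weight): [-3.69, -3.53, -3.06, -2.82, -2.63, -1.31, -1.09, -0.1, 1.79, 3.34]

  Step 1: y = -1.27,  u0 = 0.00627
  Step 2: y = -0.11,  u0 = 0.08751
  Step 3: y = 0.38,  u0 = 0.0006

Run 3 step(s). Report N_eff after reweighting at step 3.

step 1: w=[0.0000, 0.0000, 0.0000, 0.0000, 0.0000, 0.5397, 0.4598, 0.0004, 0.0000, 0.0000]  mean=-1.2084  Neff=1.9892  idx=[5, 5, 5, 5, 5, 5, 6, 6, 6, 6]
step 2: w=[0.0183, 0.0183, 0.0183, 0.0183, 0.0183, 0.0183, 0.2225, 0.2225, 0.2225, 0.2225]  mean=-1.1142  Neff=4.9998  idx=[4, 6, 6, 7, 7, 8, 8, 9, 9, 9]
step 3: w=[0.0030, 0.1108, 0.1108, 0.1108, 0.1108, 0.1108, 0.1108, 0.1108, 0.1108, 0.1108]  mean=-1.0907  Neff=9.0531  idx=[0, 1, 2, 3, 4, 5, 6, 7, 8, 9]

N_eff = 9.0531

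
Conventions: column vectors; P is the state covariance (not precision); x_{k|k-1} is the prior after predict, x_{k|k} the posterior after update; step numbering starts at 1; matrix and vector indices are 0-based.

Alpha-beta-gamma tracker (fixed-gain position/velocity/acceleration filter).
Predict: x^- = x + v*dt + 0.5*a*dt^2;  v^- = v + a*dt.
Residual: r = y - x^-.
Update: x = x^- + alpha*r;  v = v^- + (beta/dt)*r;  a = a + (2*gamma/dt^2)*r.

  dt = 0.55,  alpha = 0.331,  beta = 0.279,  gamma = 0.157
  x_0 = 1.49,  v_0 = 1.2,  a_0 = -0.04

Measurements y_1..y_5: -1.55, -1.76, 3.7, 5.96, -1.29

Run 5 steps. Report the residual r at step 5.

step 1: x_pred=2.1439  r=-3.6940  x^+=0.9213  v^+=-0.6958  a^+=-3.8744
step 2: x_pred=-0.0475  r=-1.7125  x^+=-0.6143  v^+=-3.6955  a^+=-5.6520
step 3: x_pred=-3.5017  r=7.2017  x^+=-1.1179  v^+=-3.1509  a^+=1.8234
step 4: x_pred=-2.5751  r=8.5351  x^+=0.2500  v^+=2.1817  a^+=10.6830
step 5: x_pred=3.0657  r=-4.3557  x^+=1.6240  v^+=5.8478  a^+=6.1617

resid = -4.3557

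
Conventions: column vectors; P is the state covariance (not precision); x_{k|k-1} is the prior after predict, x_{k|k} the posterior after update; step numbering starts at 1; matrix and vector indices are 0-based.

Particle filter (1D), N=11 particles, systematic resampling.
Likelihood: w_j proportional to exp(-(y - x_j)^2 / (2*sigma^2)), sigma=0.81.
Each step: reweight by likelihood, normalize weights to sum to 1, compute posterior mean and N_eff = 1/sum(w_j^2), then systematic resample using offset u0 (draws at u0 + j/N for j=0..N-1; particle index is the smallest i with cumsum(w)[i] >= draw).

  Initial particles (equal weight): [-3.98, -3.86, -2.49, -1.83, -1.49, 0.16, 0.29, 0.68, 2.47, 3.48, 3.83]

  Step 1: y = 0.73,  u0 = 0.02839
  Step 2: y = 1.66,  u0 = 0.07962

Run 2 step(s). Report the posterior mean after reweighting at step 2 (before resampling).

step 1: w=[0.0000, 0.0000, 0.0001, 0.0024, 0.0084, 0.2813, 0.3109, 0.3596, 0.0359, 0.0011, 0.0002]  mean=0.4558  Neff=3.2632  idx=[5, 5, 5, 6, 6, 6, 6, 7, 7, 7, 7]
step 2: w=[0.0526, 0.0526, 0.0526, 0.0699, 0.0699, 0.0699, 0.0699, 0.1406, 0.1406, 0.1406, 0.1406]  mean=0.4888  Neff=9.3506  idx=[1, 3, 4, 5, 7, 7, 8, 8, 9, 10, 10]

post_mean = 0.4888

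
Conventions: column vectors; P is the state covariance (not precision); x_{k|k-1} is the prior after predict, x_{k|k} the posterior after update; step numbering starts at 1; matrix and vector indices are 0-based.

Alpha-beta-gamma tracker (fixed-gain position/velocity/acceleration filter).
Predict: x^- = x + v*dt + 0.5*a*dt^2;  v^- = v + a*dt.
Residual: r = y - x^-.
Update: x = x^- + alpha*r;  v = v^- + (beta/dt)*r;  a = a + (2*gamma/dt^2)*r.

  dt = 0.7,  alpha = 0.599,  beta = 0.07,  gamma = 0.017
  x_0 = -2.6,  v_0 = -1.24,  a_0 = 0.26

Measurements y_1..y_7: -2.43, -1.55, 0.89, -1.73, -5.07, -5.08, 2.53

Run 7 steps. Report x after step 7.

x_post = -0.0441

step 1: x_pred=-3.4043  r=0.9743  x^+=-2.8207  v^+=-0.9606  a^+=0.3276
step 2: x_pred=-3.4128  r=1.8628  x^+=-2.2970  v^+=-0.5450  a^+=0.4569
step 3: x_pred=-2.5665  r=3.4565  x^+=-0.4961  v^+=0.1205  a^+=0.6967
step 4: x_pred=-0.2410  r=-1.4890  x^+=-1.1329  v^+=0.4593  a^+=0.5934
step 5: x_pred=-0.6660  r=-4.4040  x^+=-3.3040  v^+=0.4343  a^+=0.2878
step 6: x_pred=-2.9295  r=-2.1505  x^+=-4.2177  v^+=0.4207  a^+=0.1386
step 7: x_pred=-3.8892  r=6.4192  x^+=-0.0441  v^+=1.1596  a^+=0.5840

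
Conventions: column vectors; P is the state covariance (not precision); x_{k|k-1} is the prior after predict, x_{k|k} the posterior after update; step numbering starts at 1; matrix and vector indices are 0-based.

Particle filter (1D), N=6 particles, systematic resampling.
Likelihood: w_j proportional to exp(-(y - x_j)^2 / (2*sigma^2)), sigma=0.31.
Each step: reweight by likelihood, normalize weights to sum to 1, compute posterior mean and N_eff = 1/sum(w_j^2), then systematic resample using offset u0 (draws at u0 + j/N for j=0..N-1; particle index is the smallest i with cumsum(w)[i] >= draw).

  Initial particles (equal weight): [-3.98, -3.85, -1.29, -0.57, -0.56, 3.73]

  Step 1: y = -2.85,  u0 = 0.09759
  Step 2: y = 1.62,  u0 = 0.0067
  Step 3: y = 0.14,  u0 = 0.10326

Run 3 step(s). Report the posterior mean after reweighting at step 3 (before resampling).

step 1: w=[0.1913, 0.8082, 0.0005, 0.0000, 0.0000, 0.0000]  mean=-3.8737  Neff=1.4497  idx=[0, 1, 1, 1, 1, 1]
step 2: w=[0.0001, 0.2000, 0.2000, 0.2000, 0.2000, 0.2000]  mean=-3.8500  Neff=5.0011  idx=[1, 1, 2, 3, 4, 5]
step 3: w=[0.1667, 0.1667, 0.1667, 0.1667, 0.1667, 0.1667]  mean=-3.8500  Neff=6.0000  idx=[0, 1, 2, 3, 4, 5]

post_mean = -3.8500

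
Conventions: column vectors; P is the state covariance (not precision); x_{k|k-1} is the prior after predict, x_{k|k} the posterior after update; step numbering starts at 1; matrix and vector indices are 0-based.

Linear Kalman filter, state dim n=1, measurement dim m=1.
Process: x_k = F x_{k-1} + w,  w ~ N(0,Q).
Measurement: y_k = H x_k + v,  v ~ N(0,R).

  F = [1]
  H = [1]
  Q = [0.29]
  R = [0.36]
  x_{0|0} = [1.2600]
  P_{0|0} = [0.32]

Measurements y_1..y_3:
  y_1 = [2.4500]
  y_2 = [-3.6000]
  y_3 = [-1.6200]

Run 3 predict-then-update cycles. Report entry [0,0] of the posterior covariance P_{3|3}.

P_post[0,0] = 0.2097

step 1: x^-=[1.2600]  P^-=[0.6100]  S=[0.9700]  K=[0.6289]  nu=[1.1900]  x^+=[2.0084]  P^+=[0.2264]
step 2: x^-=[2.0084]  P^-=[0.5164]  S=[0.8764]  K=[0.5892]  nu=[-5.6084]  x^+=[-1.2962]  P^+=[0.2121]
step 3: x^-=[-1.2962]  P^-=[0.5021]  S=[0.8621]  K=[0.5824]  nu=[-0.3238]  x^+=[-1.4848]  P^+=[0.2097]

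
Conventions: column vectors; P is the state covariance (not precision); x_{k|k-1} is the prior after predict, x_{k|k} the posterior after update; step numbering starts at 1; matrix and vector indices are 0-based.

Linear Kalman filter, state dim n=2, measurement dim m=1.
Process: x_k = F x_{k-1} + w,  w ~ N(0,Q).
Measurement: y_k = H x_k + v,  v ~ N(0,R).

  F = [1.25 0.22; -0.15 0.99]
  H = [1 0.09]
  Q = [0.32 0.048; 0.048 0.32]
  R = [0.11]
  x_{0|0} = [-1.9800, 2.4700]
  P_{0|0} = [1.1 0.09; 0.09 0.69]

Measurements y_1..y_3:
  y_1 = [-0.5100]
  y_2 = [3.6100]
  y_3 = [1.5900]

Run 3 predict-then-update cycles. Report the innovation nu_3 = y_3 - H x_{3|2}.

step 1: x^-=[-1.9316, 2.7423]  P^-=[2.1216 0.1004; 0.1004 0.9943]  S=[2.2578]  K=[0.9437; 0.0841]  nu=[1.1748]  x^+=[-0.8229, 2.8411]  P^+=[0.1109 -0.0788; -0.0788 0.9783]
step 2: x^-=[-0.4036, 2.9362]  P^-=[0.4973 0.1454; 0.1454 1.3047]  S=[0.6440]  K=[0.7925; 0.4081]  nu=[3.7494]  x^+=[2.5677, 4.4661]  P^+=[0.0928 -0.0629; -0.0629 1.1975]
step 3: x^-=[4.1921, 4.0363]  P^-=[0.4884 0.2157; 0.2157 1.5144]  S=[0.6495]  K=[0.7819; 0.5419]  nu=[-2.9654]  x^+=[1.8736, 2.4294]  P^+=[0.0914 -0.0595; -0.0595 1.3237]

innov = [-2.9654]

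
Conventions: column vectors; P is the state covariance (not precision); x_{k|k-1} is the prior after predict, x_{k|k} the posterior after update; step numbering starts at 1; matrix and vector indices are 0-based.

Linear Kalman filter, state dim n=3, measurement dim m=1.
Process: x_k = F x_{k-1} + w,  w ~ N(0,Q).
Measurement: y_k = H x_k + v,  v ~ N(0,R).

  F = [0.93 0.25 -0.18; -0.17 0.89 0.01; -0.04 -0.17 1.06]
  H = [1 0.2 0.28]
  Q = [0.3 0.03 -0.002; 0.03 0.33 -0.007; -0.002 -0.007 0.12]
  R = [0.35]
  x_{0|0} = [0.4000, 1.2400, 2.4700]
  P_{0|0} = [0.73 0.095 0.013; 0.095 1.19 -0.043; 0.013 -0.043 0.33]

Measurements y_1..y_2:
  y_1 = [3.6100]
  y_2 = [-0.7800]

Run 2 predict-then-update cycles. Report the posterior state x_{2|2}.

x_post = [-0.2864, 0.0021, 2.6481]

step 1: x^-=[0.2374, 1.0603, 2.3914]  P^-=[1.0601 0.2607 -0.1585; 0.2607 1.2642 -0.2221; -0.1585 -0.2221 0.5420]  S=[1.4939]  K=[0.7149; 0.3021; -0.0342]  nu=[2.4909]  x^+=[2.0181, 1.8129, 2.3062]  P^+=[0.2967 -0.0620 -0.1219; -0.0620 1.1278 -0.2066; -0.1219 -0.2066 0.5403]
step 2: x^-=[1.9149, 1.2934, 2.0556]  P^-=[0.6752 0.2121 -0.3358; 0.2121 1.2475 -0.3420; -0.3358 -0.3420 0.8441]  S=[0.9998]  K=[0.6238; 0.3659; -0.1679]  nu=[-3.5292]  x^+=[-0.2864, 0.0021, 2.6481]  P^+=[0.2862 -0.0161 -0.2311; -0.0161 1.1136 -0.2806; -0.2311 -0.2806 0.8159]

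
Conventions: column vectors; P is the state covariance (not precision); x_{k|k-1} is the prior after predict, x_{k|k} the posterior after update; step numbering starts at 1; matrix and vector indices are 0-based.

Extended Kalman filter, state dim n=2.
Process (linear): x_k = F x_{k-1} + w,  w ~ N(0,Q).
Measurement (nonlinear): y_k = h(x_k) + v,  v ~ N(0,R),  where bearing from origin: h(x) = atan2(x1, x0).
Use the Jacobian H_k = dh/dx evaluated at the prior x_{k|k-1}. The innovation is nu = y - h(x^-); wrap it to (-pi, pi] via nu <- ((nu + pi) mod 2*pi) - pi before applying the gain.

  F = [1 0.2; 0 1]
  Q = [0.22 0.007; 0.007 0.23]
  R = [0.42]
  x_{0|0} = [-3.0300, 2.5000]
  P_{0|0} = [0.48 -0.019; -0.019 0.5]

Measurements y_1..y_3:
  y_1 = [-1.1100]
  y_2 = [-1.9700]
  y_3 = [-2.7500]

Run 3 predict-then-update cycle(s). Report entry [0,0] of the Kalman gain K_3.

K[0,0] = -0.2686

step 1: x^-=[-2.5300, 2.5000]  P^-=[0.7124 0.0880; 0.0880 0.7300]  H_jac=[-0.1976 -0.2000]  S=[0.4840]  K=[-0.3272; -0.3376]  nu=[2.8110]  x^+=[-3.4499, 1.5511]  P^+=[0.6606 0.0345; 0.0345 0.6748]
step 2: x^-=[-3.1397, 1.5511]  P^-=[0.9214 0.1765; 0.1765 0.9048]  H_jac=[-0.1265 -0.2560]  S=[0.5055]  K=[-0.3199; -0.5025]  nu=[1.6304]  x^+=[-3.6613, 0.7318]  P^+=[0.8696 0.0952; 0.0952 0.7772]
step 3: x^-=[-3.5150, 0.7318]  P^-=[1.1588 0.2577; 0.2577 1.0072]  H_jac=[-0.0568 -0.2727]  S=[0.5066]  K=[-0.2686; -0.5710]  nu=[0.5969]  x^+=[-3.6753, 0.3910]  P^+=[1.1223 0.1800; 0.1800 0.8420]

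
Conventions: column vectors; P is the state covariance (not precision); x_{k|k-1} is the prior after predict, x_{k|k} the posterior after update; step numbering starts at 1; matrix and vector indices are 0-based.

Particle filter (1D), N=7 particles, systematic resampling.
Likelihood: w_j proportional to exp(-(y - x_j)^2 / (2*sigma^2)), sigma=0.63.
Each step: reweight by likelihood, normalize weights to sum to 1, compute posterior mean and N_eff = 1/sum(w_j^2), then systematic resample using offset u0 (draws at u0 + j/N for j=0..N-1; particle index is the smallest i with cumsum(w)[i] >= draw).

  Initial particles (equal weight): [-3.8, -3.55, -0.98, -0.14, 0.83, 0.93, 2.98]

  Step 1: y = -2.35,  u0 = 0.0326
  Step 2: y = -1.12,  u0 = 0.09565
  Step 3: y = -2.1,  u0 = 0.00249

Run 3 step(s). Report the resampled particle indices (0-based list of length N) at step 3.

step 1: w=[0.2145, 0.4941, 0.2850, 0.0064, 0.0000, 0.0000, 0.0000]  mean=-2.8492  Neff=2.6926  idx=[0, 0, 1, 1, 1, 2, 2]
step 2: w=[0.0001, 0.0001, 0.0003, 0.0003, 0.0003, 0.4995, 0.4995]  mean=-0.9827  Neff=2.0041  idx=[5, 5, 5, 6, 6, 6, 6]
step 3: w=[0.1429, 0.1429, 0.1429, 0.1429, 0.1429, 0.1429, 0.1429]  mean=-0.9800  Neff=7.0000  idx=[0, 1, 2, 3, 4, 5, 6]

resampled_idx = [0, 1, 2, 3, 4, 5, 6]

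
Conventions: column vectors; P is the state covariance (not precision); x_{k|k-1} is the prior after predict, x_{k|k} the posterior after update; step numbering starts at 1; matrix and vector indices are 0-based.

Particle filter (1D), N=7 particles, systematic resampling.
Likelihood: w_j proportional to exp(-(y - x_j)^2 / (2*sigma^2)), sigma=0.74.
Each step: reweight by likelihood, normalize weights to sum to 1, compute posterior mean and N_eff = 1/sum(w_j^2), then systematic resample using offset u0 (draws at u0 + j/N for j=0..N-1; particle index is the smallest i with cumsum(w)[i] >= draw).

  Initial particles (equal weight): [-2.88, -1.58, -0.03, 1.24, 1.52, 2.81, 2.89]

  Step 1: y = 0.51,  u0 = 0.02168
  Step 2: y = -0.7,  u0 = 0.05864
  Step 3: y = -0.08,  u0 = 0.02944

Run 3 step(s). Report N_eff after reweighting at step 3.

N_eff = 7.0000

step 1: w=[0.0000, 0.0103, 0.4240, 0.3402, 0.2180, 0.0044, 0.0031]  mean=0.7457  Neff=2.9142  idx=[2, 2, 2, 3, 3, 3, 4]
step 2: w=[0.3162, 0.3162, 0.3162, 0.0153, 0.0153, 0.0153, 0.0053]  mean=0.0366  Neff=3.3250  idx=[0, 0, 1, 1, 1, 2, 2]
step 3: w=[0.1429, 0.1429, 0.1429, 0.1429, 0.1429, 0.1429, 0.1429]  mean=-0.0300  Neff=7.0000  idx=[0, 1, 2, 3, 4, 5, 6]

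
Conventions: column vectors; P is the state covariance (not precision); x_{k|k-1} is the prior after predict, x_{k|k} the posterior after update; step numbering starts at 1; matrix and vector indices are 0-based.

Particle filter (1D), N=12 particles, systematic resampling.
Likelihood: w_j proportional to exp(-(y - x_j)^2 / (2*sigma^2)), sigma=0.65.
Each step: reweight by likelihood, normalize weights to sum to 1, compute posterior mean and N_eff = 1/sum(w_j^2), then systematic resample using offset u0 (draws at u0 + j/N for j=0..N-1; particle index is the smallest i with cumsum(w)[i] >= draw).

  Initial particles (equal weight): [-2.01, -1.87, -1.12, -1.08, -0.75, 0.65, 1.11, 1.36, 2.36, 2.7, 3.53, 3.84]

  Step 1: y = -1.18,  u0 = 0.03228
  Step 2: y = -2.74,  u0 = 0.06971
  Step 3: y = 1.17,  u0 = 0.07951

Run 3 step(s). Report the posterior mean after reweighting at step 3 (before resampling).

step 1: w=[0.1158, 0.1490, 0.2606, 0.2587, 0.2103, 0.0050, 0.0005, 0.0001, 0.0000, 0.0000, 0.0000, 0.0000]  mean=-1.2364  Neff=4.6580  idx=[0, 0, 1, 2, 2, 2, 3, 3, 3, 3, 4, 4]
step 2: w=[0.2992, 0.2992, 0.2295, 0.0252, 0.0252, 0.0252, 0.0216, 0.0216, 0.0216, 0.0216, 0.0052, 0.0052]  mean=-1.8174  Neff=4.2460  idx=[0, 0, 0, 1, 1, 1, 1, 2, 2, 2, 5, 9]
step 3: w=[0.0014, 0.0014, 0.0014, 0.0014, 0.0014, 0.0014, 0.0014, 0.0039, 0.0039, 0.0039, 0.4370, 0.5418]  mean=-1.1156  Neff=2.0636  idx=[10, 10, 10, 10, 10, 11, 11, 11, 11, 11, 11, 11]

post_mean = -1.1156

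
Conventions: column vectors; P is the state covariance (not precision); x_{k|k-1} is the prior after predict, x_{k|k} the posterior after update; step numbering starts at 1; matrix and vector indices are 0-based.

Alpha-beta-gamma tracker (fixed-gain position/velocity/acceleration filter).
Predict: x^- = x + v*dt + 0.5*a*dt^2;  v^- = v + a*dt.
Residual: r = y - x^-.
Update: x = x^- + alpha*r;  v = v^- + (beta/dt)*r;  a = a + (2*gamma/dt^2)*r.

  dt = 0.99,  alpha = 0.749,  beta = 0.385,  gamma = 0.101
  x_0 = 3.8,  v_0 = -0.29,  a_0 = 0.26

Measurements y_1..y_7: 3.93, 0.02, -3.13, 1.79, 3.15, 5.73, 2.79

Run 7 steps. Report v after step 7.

step 1: x_pred=3.6403  r=0.2897  x^+=3.8573  v^+=0.0801  a^+=0.3197
step 2: x_pred=4.0932  r=-4.0732  x^+=1.0424  v^+=-1.1875  a^+=-0.5198
step 3: x_pred=-0.3879  r=-2.7421  x^+=-2.4417  v^+=-2.7684  a^+=-1.0849
step 4: x_pred=-5.7141  r=7.5041  x^+=-0.0935  v^+=-0.9242  a^+=0.4617
step 5: x_pred=-0.7823  r=3.9323  x^+=2.1630  v^+=1.0621  a^+=1.2721
step 6: x_pred=3.8378  r=1.8922  x^+=5.2551  v^+=3.0573  a^+=1.6621
step 7: x_pred=9.0963  r=-6.3063  x^+=4.3729  v^+=2.2503  a^+=0.3624

v_post = 2.2503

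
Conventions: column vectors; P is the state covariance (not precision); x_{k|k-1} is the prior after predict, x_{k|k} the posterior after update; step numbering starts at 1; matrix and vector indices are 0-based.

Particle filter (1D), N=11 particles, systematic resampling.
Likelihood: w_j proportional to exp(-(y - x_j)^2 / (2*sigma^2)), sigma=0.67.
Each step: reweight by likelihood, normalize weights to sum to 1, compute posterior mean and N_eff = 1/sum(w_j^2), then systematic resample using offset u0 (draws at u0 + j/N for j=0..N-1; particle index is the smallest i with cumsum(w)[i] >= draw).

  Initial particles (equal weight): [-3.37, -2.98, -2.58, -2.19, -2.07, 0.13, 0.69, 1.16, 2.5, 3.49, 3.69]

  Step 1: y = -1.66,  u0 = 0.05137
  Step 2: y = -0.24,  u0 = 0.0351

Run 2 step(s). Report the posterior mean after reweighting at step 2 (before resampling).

step 1: w=[0.0178, 0.0664, 0.1801, 0.3382, 0.3834, 0.0130, 0.0010, 0.0001, 0.0000, 0.0000, 0.0000]  mean=-2.2544  Neff=3.3477  idx=[1, 2, 2, 3, 3, 3, 3, 4, 4, 4, 4]
step 2: w=[0.0015, 0.0142, 0.0142, 0.0913, 0.0913, 0.0913, 0.0913, 0.1513, 0.1513, 0.1513, 0.1513]  mean=-2.1296  Neff=7.9829  idx=[3, 4, 5, 6, 7, 7, 8, 8, 9, 10, 10]

post_mean = -2.1296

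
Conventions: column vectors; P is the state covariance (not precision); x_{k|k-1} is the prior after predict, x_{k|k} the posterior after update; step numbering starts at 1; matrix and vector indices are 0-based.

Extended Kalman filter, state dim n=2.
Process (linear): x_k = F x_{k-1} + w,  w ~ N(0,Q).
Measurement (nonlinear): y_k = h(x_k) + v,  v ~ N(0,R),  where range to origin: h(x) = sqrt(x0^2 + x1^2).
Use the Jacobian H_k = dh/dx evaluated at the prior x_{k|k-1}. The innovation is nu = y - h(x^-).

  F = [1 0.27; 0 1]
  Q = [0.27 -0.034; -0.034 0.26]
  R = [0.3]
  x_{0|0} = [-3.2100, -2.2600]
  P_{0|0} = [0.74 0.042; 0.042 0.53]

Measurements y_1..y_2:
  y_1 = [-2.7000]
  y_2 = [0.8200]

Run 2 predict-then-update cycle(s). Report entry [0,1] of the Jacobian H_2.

H_jac[0,1] = 0.2973

step 1: x^-=[-3.8202, -2.2600]  P^-=[1.0713 0.1511; 0.1511 0.7900]  H_jac=[-0.8607 -0.5092]  S=[1.4308]  K=[-0.6982; -0.3720]  nu=[-7.1386]  x^+=[1.1639, 0.3957]  P^+=[0.3738 -0.2205; -0.2205 0.5920]
step 2: x^-=[1.2708, 0.3957]  P^-=[0.5679 -0.0947; -0.0947 0.8520]  H_jac=[0.9548 0.2973]  S=[0.8392]  K=[0.6125; 0.1941]  nu=[-0.5110]  x^+=[0.9578, 0.2965]  P^+=[0.2530 -0.1945; -0.1945 0.8204]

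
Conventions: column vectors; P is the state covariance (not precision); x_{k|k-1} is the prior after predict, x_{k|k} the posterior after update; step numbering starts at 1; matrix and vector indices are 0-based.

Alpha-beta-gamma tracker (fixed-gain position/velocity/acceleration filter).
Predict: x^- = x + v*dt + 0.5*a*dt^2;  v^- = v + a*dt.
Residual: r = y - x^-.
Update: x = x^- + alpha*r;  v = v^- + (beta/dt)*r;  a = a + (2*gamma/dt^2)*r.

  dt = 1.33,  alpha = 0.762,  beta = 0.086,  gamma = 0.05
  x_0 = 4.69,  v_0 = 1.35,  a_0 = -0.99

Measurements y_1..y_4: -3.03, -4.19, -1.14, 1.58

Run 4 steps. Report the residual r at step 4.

step 1: x_pred=5.6099  r=-8.6399  x^+=-0.9737  v^+=-0.5254  a^+=-1.4784
step 2: x_pred=-2.9800  r=-1.2100  x^+=-3.9020  v^+=-2.5699  a^+=-1.5468
step 3: x_pred=-8.6881  r=7.5481  x^+=-2.9365  v^+=-4.1391  a^+=-1.1201
step 4: x_pred=-9.4322  r=11.0122  x^+=-1.0409  v^+=-4.9168  a^+=-0.4976

resid = 11.0122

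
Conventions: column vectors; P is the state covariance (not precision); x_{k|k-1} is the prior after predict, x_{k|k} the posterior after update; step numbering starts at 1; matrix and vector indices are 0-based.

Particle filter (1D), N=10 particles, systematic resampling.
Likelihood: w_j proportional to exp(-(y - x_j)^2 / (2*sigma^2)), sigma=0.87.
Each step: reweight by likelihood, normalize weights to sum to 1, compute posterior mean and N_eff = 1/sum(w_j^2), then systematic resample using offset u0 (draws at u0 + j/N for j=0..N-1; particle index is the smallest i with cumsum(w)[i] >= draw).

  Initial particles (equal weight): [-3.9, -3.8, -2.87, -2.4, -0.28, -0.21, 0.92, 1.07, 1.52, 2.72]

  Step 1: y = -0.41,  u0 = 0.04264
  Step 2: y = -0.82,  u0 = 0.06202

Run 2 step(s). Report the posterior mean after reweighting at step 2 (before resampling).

step 1: w=[0.0001, 0.0002, 0.0068, 0.0272, 0.3679, 0.3623, 0.1156, 0.0875, 0.0318, 0.0006]  mean=-0.0153  Neff=3.4552  idx=[4, 4, 4, 4, 5, 5, 5, 5, 6, 7]
step 2: w=[0.1239, 0.1239, 0.1239, 0.1239, 0.1175, 0.1175, 0.1175, 0.1175, 0.0203, 0.0142]  mean=-0.2036  Neff=8.5312  idx=[0, 1, 2, 2, 3, 4, 5, 6, 7, 7]

post_mean = -0.2036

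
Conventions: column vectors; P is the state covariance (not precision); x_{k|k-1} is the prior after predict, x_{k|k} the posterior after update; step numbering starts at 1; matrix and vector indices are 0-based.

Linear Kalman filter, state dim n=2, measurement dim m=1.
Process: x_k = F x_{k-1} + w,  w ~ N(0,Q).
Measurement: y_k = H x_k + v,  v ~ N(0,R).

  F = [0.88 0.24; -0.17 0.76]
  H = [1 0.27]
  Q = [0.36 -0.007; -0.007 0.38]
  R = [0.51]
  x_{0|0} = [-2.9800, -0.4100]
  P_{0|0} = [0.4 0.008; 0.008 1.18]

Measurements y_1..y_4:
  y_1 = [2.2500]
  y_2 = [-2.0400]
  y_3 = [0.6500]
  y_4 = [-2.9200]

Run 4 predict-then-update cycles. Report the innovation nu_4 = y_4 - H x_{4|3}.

step 1: x^-=[-2.7208, 0.1950]  P^-=[0.7411 0.1534; 0.1534 1.0711]  S=[1.4120]  K=[0.5542; 0.3135]  nu=[4.9181]  x^+=[0.0048, 1.7366]  P^+=[0.3074 -0.0919; -0.0919 0.9323]
step 2: x^-=[0.4210, 1.3190]  P^-=[0.6130 0.0594; 0.0594 0.9511]  S=[1.2244]  K=[0.5137; 0.2582]  nu=[-2.8171]  x^+=[-1.0263, 0.5915]  P^+=[0.2898 -0.1031; -0.1031 0.8695]
step 3: x^-=[-0.7612, 0.6240]  P^-=[0.5910 0.0435; 0.0435 0.9172]  S=[1.1914]  K=[0.5059; 0.2444]  nu=[1.2427]  x^+=[-0.1325, 0.9277]  P^+=[0.2860 -0.1038; -0.1038 0.8461]
step 4: x^-=[0.1061, 0.7276]  P^-=[0.5864 0.0393; 0.0393 0.9038]  S=[1.1835]  K=[0.5044; 0.2394]  nu=[-3.2225]  x^+=[-1.5195, -0.0440]  P^+=[0.2852 -0.1036; -0.1036 0.8359]

innov = [-3.2225]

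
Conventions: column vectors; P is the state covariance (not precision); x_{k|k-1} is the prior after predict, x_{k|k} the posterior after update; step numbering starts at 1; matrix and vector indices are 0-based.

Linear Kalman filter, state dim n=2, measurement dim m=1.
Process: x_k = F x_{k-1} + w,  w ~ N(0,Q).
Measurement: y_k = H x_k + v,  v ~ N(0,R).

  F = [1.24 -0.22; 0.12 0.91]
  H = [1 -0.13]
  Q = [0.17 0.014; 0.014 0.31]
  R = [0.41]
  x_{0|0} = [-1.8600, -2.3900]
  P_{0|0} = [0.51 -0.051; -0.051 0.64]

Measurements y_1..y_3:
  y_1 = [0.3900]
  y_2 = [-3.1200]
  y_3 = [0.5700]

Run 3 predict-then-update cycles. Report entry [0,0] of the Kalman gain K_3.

step 1: x^-=[-1.7806, -2.3981]  P^-=[1.0130 -0.0944; -0.0944 0.8362]  S=[1.4617]  K=[0.7014; -0.1390]  nu=[1.8588]  x^+=[-0.4767, -2.6564]  P^+=[0.2938 0.0481; 0.0481 0.8080]
step 2: x^-=[-0.0068, -2.4746]  P^-=[0.6347 -0.0511; -0.0511 0.9938]  S=[1.0748]  K=[0.5967; -0.1677]  nu=[-3.4349]  x^+=[-2.0564, -1.8984]  P^+=[0.2520 0.0565; 0.0565 0.9636]
step 3: x^-=[-2.1323, -1.9743]  P^-=[0.5733 -0.0792; -0.0792 1.1239]  S=[1.0229]  K=[0.5705; -0.2202]  nu=[2.4457]  x^+=[-0.7370, -2.5129]  P^+=[0.2403 0.0494; 0.0494 1.0743]

K[0,0] = 0.5705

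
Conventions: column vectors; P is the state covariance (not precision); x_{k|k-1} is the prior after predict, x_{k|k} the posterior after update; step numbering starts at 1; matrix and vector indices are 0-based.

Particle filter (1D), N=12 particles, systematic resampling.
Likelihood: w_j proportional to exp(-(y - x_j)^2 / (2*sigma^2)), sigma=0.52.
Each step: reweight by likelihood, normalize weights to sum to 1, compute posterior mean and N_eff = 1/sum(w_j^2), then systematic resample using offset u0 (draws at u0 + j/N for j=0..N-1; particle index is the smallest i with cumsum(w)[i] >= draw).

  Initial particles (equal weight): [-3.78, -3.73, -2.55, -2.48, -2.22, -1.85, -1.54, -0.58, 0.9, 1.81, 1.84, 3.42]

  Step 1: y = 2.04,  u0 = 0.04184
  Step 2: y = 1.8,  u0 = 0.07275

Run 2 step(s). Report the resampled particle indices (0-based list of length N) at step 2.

resampled_idx = [1, 2, 3, 4, 5, 6, 7, 8, 9, 10, 10, 11]

step 1: w=[0.0000, 0.0000, 0.0000, 0.0000, 0.0000, 0.0000, 0.0000, 0.0000, 0.0462, 0.4637, 0.4749, 0.0151]  mean=1.8065  Neff=2.2576  idx=[8, 9, 9, 9, 9, 9, 10, 10, 10, 10, 10, 10]
step 2: w=[0.0200, 0.0892, 0.0892, 0.0892, 0.0892, 0.0892, 0.0890, 0.0890, 0.0890, 0.0890, 0.0890, 0.0890]  mean=1.8079  Neff=11.4005  idx=[1, 2, 3, 4, 5, 6, 7, 8, 9, 10, 10, 11]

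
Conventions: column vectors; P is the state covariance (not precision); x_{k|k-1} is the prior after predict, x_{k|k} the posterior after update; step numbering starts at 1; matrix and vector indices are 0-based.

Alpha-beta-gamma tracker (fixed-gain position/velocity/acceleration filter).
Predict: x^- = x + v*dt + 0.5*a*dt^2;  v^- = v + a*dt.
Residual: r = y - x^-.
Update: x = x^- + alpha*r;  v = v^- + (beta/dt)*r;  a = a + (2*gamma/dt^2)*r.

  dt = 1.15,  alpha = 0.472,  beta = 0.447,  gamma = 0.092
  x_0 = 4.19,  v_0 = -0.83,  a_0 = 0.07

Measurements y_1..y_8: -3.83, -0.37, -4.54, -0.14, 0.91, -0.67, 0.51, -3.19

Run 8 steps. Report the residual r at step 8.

resid = -9.7888

step 1: x_pred=3.2818  r=-7.1118  x^+=-0.0750  v^+=-3.5138  a^+=-0.9195
step 2: x_pred=-4.7239  r=4.3539  x^+=-2.6688  v^+=-2.8789  a^+=-0.3137
step 3: x_pred=-6.1870  r=1.6470  x^+=-5.4096  v^+=-2.5995  a^+=-0.0846
step 4: x_pred=-8.4549  r=8.3149  x^+=-4.5303  v^+=0.5353  a^+=1.0723
step 5: x_pred=-3.2057  r=4.1157  x^+=-1.2631  v^+=3.3681  a^+=1.6449
step 6: x_pred=3.6980  r=-4.3680  x^+=1.6363  v^+=3.5620  a^+=1.0372
step 7: x_pred=6.4184  r=-5.9084  x^+=3.6296  v^+=2.4582  a^+=0.2152
step 8: x_pred=6.5988  r=-9.7888  x^+=1.9785  v^+=-1.0993  a^+=-1.1468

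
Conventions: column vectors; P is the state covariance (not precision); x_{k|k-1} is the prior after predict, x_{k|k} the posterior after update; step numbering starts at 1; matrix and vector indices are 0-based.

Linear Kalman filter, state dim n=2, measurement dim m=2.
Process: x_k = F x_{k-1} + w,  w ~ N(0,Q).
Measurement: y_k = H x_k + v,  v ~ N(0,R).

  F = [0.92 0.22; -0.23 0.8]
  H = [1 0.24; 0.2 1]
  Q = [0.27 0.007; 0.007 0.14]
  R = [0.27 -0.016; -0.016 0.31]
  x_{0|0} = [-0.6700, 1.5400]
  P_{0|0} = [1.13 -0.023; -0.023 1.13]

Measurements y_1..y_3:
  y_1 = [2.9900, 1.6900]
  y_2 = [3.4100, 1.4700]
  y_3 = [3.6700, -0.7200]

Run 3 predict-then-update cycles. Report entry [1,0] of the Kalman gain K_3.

step 1: x^-=[-0.2776, 1.3861]  P^-=[1.2718 -0.0490; -0.0490 0.9314]  S=[1.5719 0.4106; 0.4106 1.2727]  K=[0.8293 -0.1062; -0.0853 0.7517]  nu=[2.9349, 0.3594]  x^+=[2.1182, 1.4060]  P^+=[0.2486 -0.0959; -0.0959 0.2536]
step 2: x^-=[2.2581, 0.6376]  P^-=[0.4539 -0.0667; -0.0667 0.3507]  S=[0.7121 0.0890; 0.0890 0.6522]  K=[0.6209 -0.0479; -0.0409 0.5229]  nu=[0.9989, 0.3808]  x^+=[2.8601, 0.7959]  P^+=[0.1832 -0.0614; -0.0614 0.1750]
step 3: x^-=[2.8064, -0.0211]  P^-=[0.4086 -0.0430; -0.0430 0.2843]  S=[0.6744 0.0889; 0.0889 0.5934]  K=[0.5938 -0.0237; -0.0243 0.4682]  nu=[0.8687, -1.2602]  x^+=[3.3521, -0.6323]  P^+=[0.1730 -0.0515; -0.0515 0.1558]

K[1,0] = -0.0243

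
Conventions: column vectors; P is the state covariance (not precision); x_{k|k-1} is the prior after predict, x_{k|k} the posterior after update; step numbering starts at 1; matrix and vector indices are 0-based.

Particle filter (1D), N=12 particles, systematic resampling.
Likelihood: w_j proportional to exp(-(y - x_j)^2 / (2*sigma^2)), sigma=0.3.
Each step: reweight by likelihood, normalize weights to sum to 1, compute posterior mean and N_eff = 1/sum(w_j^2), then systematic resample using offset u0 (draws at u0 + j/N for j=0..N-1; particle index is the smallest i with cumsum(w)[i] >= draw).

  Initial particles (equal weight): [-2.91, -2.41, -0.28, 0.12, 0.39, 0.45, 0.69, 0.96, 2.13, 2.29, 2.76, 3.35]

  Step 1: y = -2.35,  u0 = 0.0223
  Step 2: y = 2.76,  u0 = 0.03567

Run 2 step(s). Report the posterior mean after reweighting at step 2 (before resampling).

post_mean = -2.4100

step 1: w=[0.1516, 0.8484, 0.0000, 0.0000, 0.0000, 0.0000, 0.0000, 0.0000, 0.0000, 0.0000, 0.0000, 0.0000]  mean=-2.4858  Neff=1.3463  idx=[0, 0, 1, 1, 1, 1, 1, 1, 1, 1, 1, 1]
step 2: w=[0.0000, 0.0000, 0.1000, 0.1000, 0.1000, 0.1000, 0.1000, 0.1000, 0.1000, 0.1000, 0.1000, 0.1000]  mean=-2.4100  Neff=10.0000  idx=[2, 3, 4, 4, 5, 6, 7, 8, 9, 9, 10, 11]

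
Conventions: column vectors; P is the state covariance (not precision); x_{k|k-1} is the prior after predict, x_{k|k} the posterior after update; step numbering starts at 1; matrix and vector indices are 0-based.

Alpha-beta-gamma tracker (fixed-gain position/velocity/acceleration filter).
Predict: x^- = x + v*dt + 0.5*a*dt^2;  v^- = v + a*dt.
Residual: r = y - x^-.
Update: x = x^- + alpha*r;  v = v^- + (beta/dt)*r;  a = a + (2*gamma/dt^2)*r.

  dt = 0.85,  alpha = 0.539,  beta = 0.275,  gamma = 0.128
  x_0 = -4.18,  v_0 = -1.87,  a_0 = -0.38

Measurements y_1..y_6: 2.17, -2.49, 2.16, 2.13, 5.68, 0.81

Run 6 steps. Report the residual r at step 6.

step 1: x_pred=-5.9068  r=8.0768  x^+=-1.5534  v^+=0.4201  a^+=2.4818
step 2: x_pred=-0.2998  r=-2.1902  x^+=-1.4803  v^+=1.8210  a^+=1.7058
step 3: x_pred=0.6838  r=1.4762  x^+=1.4794  v^+=3.7485  a^+=2.2288
step 4: x_pred=5.4708  r=-3.3408  x^+=3.6701  v^+=4.5621  a^+=1.0451
step 5: x_pred=7.9255  r=-2.2455  x^+=6.7152  v^+=4.7240  a^+=0.2494
step 6: x_pred=10.8207  r=-10.0107  x^+=5.4249  v^+=1.6973  a^+=-3.2976

resid = -10.0107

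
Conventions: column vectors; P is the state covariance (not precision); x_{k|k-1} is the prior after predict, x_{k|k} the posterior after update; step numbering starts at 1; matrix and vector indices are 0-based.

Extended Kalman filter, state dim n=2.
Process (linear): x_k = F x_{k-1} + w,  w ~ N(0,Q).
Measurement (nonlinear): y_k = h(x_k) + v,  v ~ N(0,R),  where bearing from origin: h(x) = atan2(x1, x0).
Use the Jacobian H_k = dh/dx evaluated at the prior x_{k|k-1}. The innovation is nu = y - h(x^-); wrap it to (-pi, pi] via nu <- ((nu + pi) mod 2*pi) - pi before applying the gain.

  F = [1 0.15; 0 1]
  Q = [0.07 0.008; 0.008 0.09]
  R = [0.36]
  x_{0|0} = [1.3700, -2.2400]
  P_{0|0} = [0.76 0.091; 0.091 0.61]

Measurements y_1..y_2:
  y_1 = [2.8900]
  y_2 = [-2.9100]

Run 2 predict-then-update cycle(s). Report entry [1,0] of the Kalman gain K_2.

K[1,0] = -0.0414

step 1: x^-=[1.0340, -2.2400]  P^-=[0.8710 0.1905; 0.1905 0.7000]  H_jac=[0.3680 0.1699]  S=[0.5220]  K=[0.6761; 0.3621]  nu=[-2.2549]  x^+=[-0.4905, -3.0565]  P^+=[0.6324 0.0627; 0.0627 0.6316]
step 2: x^-=[-0.9490, -3.0565]  P^-=[0.7354 0.1654; 0.1654 0.7216]  H_jac=[0.2984 -0.0926]  S=[0.4225]  K=[0.4831; -0.0414]  nu=[-1.0382]  x^+=[-1.4505, -3.0136]  P^+=[0.6368 0.1739; 0.1739 0.7208]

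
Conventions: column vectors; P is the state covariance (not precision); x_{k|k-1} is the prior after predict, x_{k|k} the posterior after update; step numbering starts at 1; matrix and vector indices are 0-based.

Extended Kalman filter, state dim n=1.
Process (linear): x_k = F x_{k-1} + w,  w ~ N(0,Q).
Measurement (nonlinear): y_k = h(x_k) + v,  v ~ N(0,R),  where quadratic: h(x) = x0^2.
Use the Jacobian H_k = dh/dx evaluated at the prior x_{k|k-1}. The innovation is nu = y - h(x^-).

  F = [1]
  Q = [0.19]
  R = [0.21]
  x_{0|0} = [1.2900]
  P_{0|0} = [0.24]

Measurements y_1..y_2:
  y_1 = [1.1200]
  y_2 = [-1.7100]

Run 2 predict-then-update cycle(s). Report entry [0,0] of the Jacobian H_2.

H_jac[0,0] = 2.1870

step 1: x^-=[1.2900]  P^-=[0.4300]  H_jac=[2.5800]  S=[3.0723]  K=[0.3611]  nu=[-0.5441]  x^+=[1.0935]  P^+=[0.0294]
step 2: x^-=[1.0935]  P^-=[0.2194]  H_jac=[2.1870]  S=[1.2594]  K=[0.3810]  nu=[-2.9058]  x^+=[-0.0136]  P^+=[0.0366]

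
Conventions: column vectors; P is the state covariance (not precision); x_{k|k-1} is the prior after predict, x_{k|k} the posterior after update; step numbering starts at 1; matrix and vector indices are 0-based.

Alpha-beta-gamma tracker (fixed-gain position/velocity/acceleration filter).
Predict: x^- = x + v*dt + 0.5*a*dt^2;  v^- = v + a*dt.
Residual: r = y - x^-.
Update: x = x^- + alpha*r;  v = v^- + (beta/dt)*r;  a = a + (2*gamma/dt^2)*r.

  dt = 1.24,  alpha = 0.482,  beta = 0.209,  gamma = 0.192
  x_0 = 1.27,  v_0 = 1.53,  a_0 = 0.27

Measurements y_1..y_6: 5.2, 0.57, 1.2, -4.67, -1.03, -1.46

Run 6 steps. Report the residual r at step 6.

resid = 13.9329

step 1: x_pred=3.3748  r=1.8252  x^+=4.2545  v^+=2.1724  a^+=0.7258
step 2: x_pred=7.5064  r=-6.9364  x^+=4.1630  v^+=1.9034  a^+=-1.0065
step 3: x_pred=5.7494  r=-4.5494  x^+=3.5566  v^+=-0.1115  a^+=-2.1426
step 4: x_pred=1.7711  r=-6.4411  x^+=-1.3335  v^+=-3.8540  a^+=-3.7512
step 5: x_pred=-8.9964  r=7.9664  x^+=-5.1566  v^+=-7.1628  a^+=-1.7617
step 6: x_pred=-15.3929  r=13.9329  x^+=-8.6772  v^+=-6.9990  a^+=1.7179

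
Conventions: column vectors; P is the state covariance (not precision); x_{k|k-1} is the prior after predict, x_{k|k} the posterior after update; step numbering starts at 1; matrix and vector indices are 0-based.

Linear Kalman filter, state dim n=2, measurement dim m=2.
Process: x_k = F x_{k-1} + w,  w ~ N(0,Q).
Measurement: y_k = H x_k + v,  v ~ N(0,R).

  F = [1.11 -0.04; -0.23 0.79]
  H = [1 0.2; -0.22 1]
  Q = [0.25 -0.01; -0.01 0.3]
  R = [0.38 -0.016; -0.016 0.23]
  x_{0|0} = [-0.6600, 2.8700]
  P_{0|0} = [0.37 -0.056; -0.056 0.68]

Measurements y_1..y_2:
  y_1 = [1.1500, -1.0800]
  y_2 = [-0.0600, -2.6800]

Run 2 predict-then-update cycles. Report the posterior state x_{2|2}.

x_post = [0.7899, -1.7654]

step 1: x^-=[-0.8474, 2.4191]  P^-=[0.7119 -0.1756; -0.1756 0.7643]  S=[1.0523 -0.1876; -0.1876 1.1060]  K=[0.6080 -0.1972; 0.1112 0.7448]  nu=[1.5136, -3.6855]  x^+=[0.7998, -0.1577]  P^+=[0.2349 -0.0034; -0.0034 0.1688]
step 2: x^-=[0.8940, -0.3085]  P^-=[0.5400 -0.0783; -0.0783 0.4190]  S=[0.9054 -0.1259; -0.1259 0.7096]  K=[0.5541 -0.1795; 0.0938 0.6314]  nu=[-0.8923, -2.1748]  x^+=[0.7899, -1.7654]  P^+=[0.2141 -0.0031; -0.0031 0.1430]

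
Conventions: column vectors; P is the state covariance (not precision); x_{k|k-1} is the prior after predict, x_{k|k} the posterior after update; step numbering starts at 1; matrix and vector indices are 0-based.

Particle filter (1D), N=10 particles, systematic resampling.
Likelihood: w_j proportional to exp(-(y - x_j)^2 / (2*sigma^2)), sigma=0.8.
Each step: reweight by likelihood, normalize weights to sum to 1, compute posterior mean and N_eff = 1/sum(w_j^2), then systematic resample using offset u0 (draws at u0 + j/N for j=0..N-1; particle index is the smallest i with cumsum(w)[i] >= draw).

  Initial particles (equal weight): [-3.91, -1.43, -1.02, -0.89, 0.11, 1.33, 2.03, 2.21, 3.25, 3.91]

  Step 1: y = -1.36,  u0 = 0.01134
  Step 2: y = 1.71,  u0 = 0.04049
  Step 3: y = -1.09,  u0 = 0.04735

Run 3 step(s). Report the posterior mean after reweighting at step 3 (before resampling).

step 1: w=[0.0021, 0.3381, 0.3101, 0.2856, 0.0627, 0.0012, 0.0000, 0.0000, 0.0000, 0.0000]  mean=-1.0537  Neff=3.3779  idx=[1, 1, 1, 1, 2, 2, 2, 3, 3, 3]
step 2: w=[0.0174, 0.0174, 0.0174, 0.0174, 0.1141, 0.1141, 0.1141, 0.1960, 0.1960, 0.1960]  mean=-0.9721  Neff=6.4287  idx=[2, 4, 5, 6, 7, 7, 8, 8, 9, 9]
step 3: w=[0.0940, 0.1025, 0.1025, 0.1025, 0.0997, 0.0997, 0.0997, 0.0997, 0.0997, 0.0997]  mean=-0.9808  Neff=9.9945  idx=[0, 1, 2, 3, 4, 5, 6, 7, 8, 9]

post_mean = -0.9808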